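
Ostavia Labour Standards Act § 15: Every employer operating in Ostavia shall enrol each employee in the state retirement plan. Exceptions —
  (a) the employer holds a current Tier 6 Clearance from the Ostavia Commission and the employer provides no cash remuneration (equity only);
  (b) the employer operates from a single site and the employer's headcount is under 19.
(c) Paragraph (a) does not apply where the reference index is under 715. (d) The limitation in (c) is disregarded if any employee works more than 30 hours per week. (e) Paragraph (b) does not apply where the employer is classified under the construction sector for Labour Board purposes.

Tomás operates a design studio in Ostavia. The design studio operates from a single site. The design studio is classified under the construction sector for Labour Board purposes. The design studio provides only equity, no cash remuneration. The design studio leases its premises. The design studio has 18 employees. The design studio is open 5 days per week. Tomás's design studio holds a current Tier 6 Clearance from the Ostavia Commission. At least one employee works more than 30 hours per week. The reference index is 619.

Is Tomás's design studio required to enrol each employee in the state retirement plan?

Exception (a): a current Tier 6 Clearance is held; remuneration is equity-only — every condition holds. Under paragraphs (c)–(d): (c) would limit (a) — the reference index is 619, under the 715 limit — but (d) sets (c) aside: (d) is triggered — at least one employee exceeds 30 hours/week. So (a) applies.
Exception (b): the employer operates from a single site; the employer's headcount is 18, under the 19 limit — every condition holds. However, paragraph (e) must be considered: (e) operates — the design studio is classified under the construction sector. So (b) is unavailable.

No — exception (a) applies; Tomás's design studio is not required to enrol each employee in the state retirement plan.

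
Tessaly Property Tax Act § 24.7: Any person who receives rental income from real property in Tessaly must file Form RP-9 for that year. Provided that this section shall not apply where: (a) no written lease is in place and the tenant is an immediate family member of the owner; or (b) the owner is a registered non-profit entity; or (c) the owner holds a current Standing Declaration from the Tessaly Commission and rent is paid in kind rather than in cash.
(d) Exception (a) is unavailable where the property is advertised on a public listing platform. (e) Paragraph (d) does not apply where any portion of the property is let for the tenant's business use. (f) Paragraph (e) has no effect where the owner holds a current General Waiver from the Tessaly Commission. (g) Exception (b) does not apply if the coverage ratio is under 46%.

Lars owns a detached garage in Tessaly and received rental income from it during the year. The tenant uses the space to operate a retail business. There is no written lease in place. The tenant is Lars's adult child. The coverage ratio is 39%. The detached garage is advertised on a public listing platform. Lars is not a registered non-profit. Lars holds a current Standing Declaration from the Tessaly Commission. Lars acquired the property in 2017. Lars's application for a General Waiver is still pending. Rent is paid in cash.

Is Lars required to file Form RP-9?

Exception (a): there is no written lease; the tenant is an immediate family member — every condition holds. Applying paragraphs (d)–(f): (d) operates (the property is publicly advertised), but is itself disapplied by (e): (e) operates against (d): the space is let for business use. (f), which would lift (e), is not engaged — no current General Waiver is held. (a) remains available.
Exception (b) requires that the owner is a registered non-profit entity; but Lars is not a registered non-profit, so (b) is unavailable.
Exception (c) requires that rent is paid in kind rather than in cash; but rent is paid in cash, so (c) is unavailable.

No — exception (a) applies; Lars is not required to file Form RP-9.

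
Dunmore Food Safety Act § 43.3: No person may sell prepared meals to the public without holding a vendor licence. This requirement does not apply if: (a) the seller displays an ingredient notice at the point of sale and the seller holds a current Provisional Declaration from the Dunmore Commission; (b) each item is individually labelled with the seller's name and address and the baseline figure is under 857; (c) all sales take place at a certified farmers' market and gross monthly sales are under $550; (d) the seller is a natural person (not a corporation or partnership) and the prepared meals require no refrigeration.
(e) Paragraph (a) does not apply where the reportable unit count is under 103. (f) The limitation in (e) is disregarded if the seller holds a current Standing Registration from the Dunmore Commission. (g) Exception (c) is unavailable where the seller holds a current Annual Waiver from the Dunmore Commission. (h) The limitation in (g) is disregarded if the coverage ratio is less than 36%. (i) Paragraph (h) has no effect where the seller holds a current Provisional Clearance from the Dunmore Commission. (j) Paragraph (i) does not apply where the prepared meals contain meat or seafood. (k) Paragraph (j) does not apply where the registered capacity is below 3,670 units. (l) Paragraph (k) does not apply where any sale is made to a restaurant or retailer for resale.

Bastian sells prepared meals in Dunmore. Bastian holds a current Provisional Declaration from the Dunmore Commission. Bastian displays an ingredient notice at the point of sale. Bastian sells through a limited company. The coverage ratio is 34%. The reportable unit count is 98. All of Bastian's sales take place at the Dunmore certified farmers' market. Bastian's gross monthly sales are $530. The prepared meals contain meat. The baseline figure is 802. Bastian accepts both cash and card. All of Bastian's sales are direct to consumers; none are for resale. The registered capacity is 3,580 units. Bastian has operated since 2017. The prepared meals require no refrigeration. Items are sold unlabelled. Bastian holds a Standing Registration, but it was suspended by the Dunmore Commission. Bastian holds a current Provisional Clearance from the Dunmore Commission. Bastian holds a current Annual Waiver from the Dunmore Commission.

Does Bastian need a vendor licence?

Exception (a): an ingredient notice is displayed; a current Provisional Declaration is held — every condition holds. Turning to paragraphs (e)–(f): (e) operates against (a): the reportable unit count is 98, under the 103 limit. (f), which would lift (e), is not engaged — the Standing Registration is not current. Exception (a) does not apply.
Exception (b) does not apply: items are sold unlabelled.
Exception (c) is satisfied on its face — all sales are at a certified farmers' market; gross monthly sales are $530, under the $550 limit. But: (g) operates — a current Annual Waiver is held. (h) would limit (g) — the coverage ratio is 34%, less than the 36% limit — but (i) sets (h) aside: (i) is engaged — a current Provisional Clearance is held. (j) would limit (i) — the prepared meals contain meat — but (k) sets (j) aside: (k) operates — the registered capacity is 3,580 units, below the 3,670 units limit. (l) is not triggered (no sales are for resale), so (k) stands. (c) is therefore removed.
Exception (d) fails — the seller operates through a limited company.
None of the exceptions is available; § 43.3 applies in full.

Yes — Bastian must hold a vendor licence.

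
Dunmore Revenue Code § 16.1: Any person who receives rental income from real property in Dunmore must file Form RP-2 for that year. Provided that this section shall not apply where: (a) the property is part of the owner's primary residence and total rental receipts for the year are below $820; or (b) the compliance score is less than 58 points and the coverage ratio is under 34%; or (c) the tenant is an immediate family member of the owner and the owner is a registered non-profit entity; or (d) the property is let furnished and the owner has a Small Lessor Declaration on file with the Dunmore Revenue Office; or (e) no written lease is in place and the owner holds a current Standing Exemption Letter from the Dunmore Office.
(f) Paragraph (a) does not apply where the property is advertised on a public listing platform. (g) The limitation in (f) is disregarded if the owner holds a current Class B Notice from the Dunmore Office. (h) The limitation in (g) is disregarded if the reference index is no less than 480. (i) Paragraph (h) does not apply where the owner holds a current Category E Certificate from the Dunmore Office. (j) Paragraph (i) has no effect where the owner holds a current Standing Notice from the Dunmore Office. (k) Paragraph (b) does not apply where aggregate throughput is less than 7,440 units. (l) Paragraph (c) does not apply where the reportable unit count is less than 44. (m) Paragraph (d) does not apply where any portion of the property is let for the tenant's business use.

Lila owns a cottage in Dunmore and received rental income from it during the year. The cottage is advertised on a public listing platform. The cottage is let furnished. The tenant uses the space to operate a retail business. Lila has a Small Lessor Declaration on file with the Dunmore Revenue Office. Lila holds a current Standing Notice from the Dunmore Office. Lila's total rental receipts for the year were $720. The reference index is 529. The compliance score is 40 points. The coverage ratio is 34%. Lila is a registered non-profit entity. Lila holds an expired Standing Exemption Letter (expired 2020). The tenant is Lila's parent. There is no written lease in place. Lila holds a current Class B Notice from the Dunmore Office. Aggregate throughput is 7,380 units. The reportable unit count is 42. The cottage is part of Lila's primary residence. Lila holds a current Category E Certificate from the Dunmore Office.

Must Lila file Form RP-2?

Exception (a): the cottage is part of the primary residence; total rental receipts for the year are $720, below the $820 limit — every condition holds. But: (f) operates against (a): the property is publicly advertised. (g) would limit (f) — a current Class B Notice is held — but (h) sets (g) aside: (h) operates — the reference index is 529, meeting the 480 threshold. (i) would limit (h) — a current Category E Certificate is held — but (j) sets (i) aside: (j) is triggered — a current Standing Notice is held. Exception (a) does not apply.
Exception (b) fails — the coverage ratio is 34%, not under 34%.
Exception (c)'s conditions are all satisfied: the tenant is an immediate family member; Lila is a registered non-profit. Turning to paragraph (l): (l) operates against (c): the reportable unit count is 42, less than the 44 limit. Exception (c) does not apply.
Exception (d)'s conditions are all satisfied: the property is let furnished; a Small Lessor Declaration is on file. Turning to paragraph (m): (m) operates against (d): the space is let for business use. Exception (d) does not apply.
Exception (e) requires that the owner holds a current Standing Exemption Letter from the Dunmore Office; but no current Standing Exemption Letter is held, so (e) is unavailable.
Every exception is unavailable, so the rule governs.

Yes — Lila must file Form RP-2.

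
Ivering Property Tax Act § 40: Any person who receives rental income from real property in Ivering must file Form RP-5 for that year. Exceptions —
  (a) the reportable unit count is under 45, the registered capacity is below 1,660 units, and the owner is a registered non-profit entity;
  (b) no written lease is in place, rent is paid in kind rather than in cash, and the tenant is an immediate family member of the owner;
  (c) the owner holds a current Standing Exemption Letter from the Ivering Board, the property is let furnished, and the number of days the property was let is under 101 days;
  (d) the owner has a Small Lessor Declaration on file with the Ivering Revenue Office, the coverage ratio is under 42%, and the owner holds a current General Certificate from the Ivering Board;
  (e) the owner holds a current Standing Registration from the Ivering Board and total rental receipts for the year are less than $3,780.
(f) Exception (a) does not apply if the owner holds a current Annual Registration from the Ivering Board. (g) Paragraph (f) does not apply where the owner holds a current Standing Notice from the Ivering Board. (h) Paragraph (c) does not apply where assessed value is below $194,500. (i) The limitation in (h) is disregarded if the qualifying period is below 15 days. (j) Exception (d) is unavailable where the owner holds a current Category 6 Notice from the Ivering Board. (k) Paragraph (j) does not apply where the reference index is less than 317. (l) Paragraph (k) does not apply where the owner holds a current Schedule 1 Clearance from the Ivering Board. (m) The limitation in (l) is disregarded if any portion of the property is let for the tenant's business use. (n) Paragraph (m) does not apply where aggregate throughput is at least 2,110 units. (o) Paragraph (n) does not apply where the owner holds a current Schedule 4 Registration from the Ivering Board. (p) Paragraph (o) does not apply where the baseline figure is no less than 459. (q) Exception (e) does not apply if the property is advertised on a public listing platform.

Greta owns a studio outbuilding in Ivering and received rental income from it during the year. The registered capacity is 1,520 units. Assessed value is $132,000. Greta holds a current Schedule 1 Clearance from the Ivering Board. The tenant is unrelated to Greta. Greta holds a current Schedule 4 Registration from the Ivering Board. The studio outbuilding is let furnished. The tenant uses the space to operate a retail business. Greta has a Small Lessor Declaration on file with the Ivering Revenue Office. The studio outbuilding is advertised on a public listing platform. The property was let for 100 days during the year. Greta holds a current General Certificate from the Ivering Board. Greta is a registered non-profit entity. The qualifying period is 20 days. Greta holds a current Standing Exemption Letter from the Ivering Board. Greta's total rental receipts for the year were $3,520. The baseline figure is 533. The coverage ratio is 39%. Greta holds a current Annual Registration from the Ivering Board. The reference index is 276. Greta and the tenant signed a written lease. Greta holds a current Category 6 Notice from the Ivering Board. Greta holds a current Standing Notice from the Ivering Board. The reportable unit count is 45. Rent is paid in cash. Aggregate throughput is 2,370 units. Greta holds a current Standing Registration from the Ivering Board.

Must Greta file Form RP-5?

Yes — Greta must file Form RP-5.

Exception (a) fails — the reportable unit count is 45, not under 45.
Exception (b) requires that no written lease is in place; but a written lease is in place, so (b) is unavailable.
Exception (c)'s conditions are all satisfied: a current Standing Exemption Letter is held; the property is let furnished; the number of days the property was let is 100 days, under the 101 days limit. But applying paragraphs (h)–(i): (h) is triggered — assessed value is $132,000, below the $194,500 limit. (i) is not engaged (the qualifying period is 20 days, not below 15 days), so (h) stands. So (c) is unavailable.
Exception (d): a Small Lessor Declaration is on file; the coverage ratio is 39%, under the 42% limit; a current General Certificate is held — every condition holds. Turning to paragraphs (j)–(p): (j) is engaged — a current Category 6 Notice is held. (k) applies (the reference index is 276, less than the 317 limit), but is itself disapplied by (l): (l) operates against (k): a current Schedule 1 Clearance is held. (m) would limit (l) — the space is let for business use — but (n) sets (m) aside: (n) operates — aggregate throughput is 2,370 units, meeting the 2,110 units threshold. (o) would limit (n) — a current Schedule 4 Registration is held — but (p) sets (o) aside: (p) operates against (o): the baseline figure is 533, meeting the 459 threshold. So (d) is unavailable.
Exception (e) is satisfied on its face — a current Standing Registration is held; total rental receipts for the year are $3,520, less than the $3,780 limit. Turning to paragraph (q): (q) operates against (e): the property is publicly advertised. So (e) is unavailable.
None of the exceptions is available; § 40 applies in full.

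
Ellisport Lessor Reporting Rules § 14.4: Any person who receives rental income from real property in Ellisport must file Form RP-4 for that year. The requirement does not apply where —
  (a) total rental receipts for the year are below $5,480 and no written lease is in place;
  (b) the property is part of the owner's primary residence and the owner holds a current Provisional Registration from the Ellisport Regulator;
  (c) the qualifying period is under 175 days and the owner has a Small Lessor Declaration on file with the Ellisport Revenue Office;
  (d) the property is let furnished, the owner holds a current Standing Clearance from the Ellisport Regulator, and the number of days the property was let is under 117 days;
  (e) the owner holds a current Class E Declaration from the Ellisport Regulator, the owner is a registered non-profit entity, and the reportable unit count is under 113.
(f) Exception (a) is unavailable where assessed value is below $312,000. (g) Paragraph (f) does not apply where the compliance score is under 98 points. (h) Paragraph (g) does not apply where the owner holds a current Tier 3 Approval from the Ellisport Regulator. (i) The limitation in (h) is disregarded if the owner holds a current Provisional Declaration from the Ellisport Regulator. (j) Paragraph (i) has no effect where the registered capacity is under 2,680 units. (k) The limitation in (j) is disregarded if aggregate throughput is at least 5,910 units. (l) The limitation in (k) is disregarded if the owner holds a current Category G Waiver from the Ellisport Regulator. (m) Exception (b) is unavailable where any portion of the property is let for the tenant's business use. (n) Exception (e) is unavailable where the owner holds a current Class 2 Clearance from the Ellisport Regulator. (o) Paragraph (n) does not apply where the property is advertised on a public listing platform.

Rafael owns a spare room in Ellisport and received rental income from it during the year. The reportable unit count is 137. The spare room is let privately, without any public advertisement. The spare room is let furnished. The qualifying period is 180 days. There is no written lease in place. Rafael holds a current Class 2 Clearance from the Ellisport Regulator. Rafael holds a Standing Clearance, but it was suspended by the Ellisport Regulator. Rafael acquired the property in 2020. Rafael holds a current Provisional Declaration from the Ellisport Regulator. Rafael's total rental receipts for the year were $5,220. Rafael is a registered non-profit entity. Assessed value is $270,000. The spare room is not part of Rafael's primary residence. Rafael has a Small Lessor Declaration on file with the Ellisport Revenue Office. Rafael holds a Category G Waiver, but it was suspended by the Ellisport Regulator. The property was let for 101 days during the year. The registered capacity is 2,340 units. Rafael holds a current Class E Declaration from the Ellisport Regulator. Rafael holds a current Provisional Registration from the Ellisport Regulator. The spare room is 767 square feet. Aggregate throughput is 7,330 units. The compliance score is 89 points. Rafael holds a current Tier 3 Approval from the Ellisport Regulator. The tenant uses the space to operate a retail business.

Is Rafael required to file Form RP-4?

No — exception (a) applies; Rafael is not required to file Form RP-4.

Exception (a)'s conditions are all satisfied: total rental receipts for the year are $5,220, below the $5,480 limit; there is no written lease. Considering the limiting provisions: (f) would limit (a) — assessed value is $270,000, below the $312,000 limit — but (g) sets (f) aside: (g) operates — the compliance score is 89 points, under the 98 points limit. (h) would limit (g) — a current Tier 3 Approval is held — but (i) sets (h) aside: (i) operates against (h): a current Provisional Declaration is held. (j) would limit (i) — the registered capacity is 2,340 units, under the 2,680 units limit — but (k) sets (j) aside: (k) is triggered — aggregate throughput is 7,330 units, meeting the 5,910 units threshold. (l) is not engaged (there is no Category G Waiver in force), so (k) stands. Exception (a) stands.
Exception (b) fails — the spare room is not part of the primary residence.
Exception (c) requires that the qualifying period is under 175 days; but the qualifying period is 180 days, not under 175 days, so (c) is unavailable.
Exception (d) does not apply: there is no Standing Clearance in force.
Exception (e) fails — the reportable unit count is 137, not under 113.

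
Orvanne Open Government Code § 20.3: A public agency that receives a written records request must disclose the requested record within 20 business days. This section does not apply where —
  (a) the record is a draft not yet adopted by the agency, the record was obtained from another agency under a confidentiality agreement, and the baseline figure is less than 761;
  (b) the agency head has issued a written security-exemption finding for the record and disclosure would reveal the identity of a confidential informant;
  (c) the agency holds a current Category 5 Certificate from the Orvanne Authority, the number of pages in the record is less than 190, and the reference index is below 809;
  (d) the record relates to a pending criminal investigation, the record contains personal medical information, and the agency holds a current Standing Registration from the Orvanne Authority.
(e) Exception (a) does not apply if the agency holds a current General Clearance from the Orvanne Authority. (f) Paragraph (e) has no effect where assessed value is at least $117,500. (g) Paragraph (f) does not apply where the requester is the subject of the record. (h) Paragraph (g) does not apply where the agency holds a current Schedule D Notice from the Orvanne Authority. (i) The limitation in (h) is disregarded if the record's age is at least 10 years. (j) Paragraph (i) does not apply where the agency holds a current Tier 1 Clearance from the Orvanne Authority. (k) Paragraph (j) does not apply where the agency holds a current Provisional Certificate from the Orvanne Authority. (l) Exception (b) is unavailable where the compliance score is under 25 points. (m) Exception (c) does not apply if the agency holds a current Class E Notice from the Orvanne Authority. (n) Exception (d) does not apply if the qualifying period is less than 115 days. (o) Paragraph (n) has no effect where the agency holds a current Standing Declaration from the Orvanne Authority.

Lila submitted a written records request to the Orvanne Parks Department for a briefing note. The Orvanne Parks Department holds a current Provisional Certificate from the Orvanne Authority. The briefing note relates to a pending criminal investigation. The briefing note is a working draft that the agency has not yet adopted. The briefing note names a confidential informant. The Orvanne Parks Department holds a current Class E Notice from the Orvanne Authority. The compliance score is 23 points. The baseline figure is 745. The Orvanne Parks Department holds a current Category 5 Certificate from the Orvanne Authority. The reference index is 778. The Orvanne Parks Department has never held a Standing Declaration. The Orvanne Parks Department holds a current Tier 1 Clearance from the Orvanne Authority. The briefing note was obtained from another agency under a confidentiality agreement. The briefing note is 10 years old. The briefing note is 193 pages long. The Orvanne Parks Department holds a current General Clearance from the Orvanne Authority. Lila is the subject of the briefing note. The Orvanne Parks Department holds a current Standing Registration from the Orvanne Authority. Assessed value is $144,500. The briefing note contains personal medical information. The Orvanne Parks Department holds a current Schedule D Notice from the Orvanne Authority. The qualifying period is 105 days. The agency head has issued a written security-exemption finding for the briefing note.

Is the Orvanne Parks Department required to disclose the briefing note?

Yes — the Orvanne Parks Department must disclose the briefing note.

All of (a)'s requirements are met (the briefing note is an unadopted draft; the briefing note was obtained under a confidentiality agreement; the baseline figure is 745, less than the 761 limit). However, paragraphs (e)–(k) must be considered: (e) applies — a current General Clearance is held. (f) would limit (e) — assessed value is $144,500, meeting the $117,500 threshold — but (g) sets (f) aside: (g) operates against (f): Lila is the subject of the briefing note. (h) would limit (g) — a current Schedule D Notice is held — but (i) sets (h) aside: (i) operates — the record's age is 10 years, meeting the 10 years threshold. (j) would limit (i) — a current Tier 1 Clearance is held — but (k) sets (j) aside: (k) is triggered — a current Provisional Certificate is held. So (a) is unavailable.
Exception (b)'s conditions are all satisfied: a written security-exemption finding has been issued; the briefing note names a confidential informant. Turning to paragraph (l): (l) is triggered — the compliance score is 23 points, under the 25 points limit. So (b) is unavailable.
Exception (c) requires that the number of pages in the record is less than 190; but the number of pages in the record is 193, not less than 190, so (c) is unavailable.
All of (d)'s requirements are met (the briefing note relates to a pending investigation; the briefing note contains personal medical information; a current Standing Registration is held). However, paragraphs (n)–(o) must be considered: (n) is triggered — the qualifying period is 105 days, less than the 115 days limit. (o), which would lift (n), is inapplicable — there is no Standing Declaration in force. So (d) is unavailable.
None of the exceptions is available; § 20.3 applies in full.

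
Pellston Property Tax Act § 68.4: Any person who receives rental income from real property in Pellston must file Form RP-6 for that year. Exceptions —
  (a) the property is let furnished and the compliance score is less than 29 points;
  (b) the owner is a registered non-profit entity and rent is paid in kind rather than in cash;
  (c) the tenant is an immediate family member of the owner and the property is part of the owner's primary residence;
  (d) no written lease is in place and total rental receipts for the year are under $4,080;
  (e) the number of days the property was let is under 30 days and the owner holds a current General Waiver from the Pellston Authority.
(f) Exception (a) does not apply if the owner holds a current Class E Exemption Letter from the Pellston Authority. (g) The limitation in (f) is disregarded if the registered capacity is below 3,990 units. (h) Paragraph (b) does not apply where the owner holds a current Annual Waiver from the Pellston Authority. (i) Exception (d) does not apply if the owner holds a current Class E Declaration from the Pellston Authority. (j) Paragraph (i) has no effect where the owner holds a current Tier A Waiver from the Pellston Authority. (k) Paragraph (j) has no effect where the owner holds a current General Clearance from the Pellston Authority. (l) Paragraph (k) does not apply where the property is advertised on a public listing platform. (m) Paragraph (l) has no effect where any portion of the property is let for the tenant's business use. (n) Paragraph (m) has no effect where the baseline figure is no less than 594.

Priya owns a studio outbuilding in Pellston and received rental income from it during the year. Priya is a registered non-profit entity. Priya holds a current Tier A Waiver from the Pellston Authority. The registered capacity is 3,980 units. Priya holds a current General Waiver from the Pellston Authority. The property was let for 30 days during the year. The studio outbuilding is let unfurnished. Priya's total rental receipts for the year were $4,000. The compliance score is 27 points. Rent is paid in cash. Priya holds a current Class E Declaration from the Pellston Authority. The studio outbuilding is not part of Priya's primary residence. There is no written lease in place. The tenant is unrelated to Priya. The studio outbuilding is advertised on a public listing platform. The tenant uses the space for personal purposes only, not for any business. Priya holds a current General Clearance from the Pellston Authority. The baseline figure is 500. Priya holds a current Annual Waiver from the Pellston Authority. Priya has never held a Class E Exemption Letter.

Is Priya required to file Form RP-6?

Exception (a) fails — the property is let unfurnished.
Exception (b) does not apply: rent is paid in cash.
Exception (c) fails — the tenant is unrelated to the owner.
Exception (d) is satisfied on its face — there is no written lease; total rental receipts for the year are $4,000, under the $4,080 limit. Applying paragraphs (i)–(n): (i) is triggered (a current Class E Declaration is held), but is itself disapplied by (j): (j) operates against (i): a current Tier A Waiver is held. (k) would limit (j) — a current General Clearance is held — but (l) sets (k) aside: (l) is engaged — the property is publicly advertised. (m) does not operate here (the space is used for personal purposes only), so (l) stands. Exception (d) stands.
Exception (e) requires that the number of days the property was let is under 30 days; but the number of days the property was let is 30 days, not under 30 days, so (e) is unavailable.

No — exception (d) applies; Priya is not required to file Form RP-6.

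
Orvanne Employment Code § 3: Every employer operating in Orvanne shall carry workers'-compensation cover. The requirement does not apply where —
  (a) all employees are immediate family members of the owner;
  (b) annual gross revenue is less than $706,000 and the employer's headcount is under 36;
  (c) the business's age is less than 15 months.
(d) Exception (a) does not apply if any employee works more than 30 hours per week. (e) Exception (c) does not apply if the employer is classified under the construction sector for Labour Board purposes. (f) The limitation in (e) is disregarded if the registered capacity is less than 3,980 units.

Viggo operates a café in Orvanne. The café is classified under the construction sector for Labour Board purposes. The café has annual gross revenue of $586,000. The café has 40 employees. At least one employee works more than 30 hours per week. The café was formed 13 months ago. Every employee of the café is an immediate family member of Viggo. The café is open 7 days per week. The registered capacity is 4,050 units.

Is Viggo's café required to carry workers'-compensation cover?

Yes — Viggo's café must carry workers'-compensation cover.

Exception (a)'s conditions are all satisfied: every employee is an immediate family member. Turning to paragraph (d): (d) is triggered — at least one employee exceeds 30 hours/week. Exception (a) does not apply.
Exception (b) does not apply: the employer's headcount is 40, not under 36.
Exception (c) is satisfied on its face — the business's age is 13 months, less than the 15 months limit. But applying paragraphs (e)–(f): (e) operates against (c): the café is classified under the construction sector. (f) does not operate here (the registered capacity is 4,050 units, not less than 3,980 units), so (e) stands. Exception (c) does not apply.
No exception applies. The general rule governs.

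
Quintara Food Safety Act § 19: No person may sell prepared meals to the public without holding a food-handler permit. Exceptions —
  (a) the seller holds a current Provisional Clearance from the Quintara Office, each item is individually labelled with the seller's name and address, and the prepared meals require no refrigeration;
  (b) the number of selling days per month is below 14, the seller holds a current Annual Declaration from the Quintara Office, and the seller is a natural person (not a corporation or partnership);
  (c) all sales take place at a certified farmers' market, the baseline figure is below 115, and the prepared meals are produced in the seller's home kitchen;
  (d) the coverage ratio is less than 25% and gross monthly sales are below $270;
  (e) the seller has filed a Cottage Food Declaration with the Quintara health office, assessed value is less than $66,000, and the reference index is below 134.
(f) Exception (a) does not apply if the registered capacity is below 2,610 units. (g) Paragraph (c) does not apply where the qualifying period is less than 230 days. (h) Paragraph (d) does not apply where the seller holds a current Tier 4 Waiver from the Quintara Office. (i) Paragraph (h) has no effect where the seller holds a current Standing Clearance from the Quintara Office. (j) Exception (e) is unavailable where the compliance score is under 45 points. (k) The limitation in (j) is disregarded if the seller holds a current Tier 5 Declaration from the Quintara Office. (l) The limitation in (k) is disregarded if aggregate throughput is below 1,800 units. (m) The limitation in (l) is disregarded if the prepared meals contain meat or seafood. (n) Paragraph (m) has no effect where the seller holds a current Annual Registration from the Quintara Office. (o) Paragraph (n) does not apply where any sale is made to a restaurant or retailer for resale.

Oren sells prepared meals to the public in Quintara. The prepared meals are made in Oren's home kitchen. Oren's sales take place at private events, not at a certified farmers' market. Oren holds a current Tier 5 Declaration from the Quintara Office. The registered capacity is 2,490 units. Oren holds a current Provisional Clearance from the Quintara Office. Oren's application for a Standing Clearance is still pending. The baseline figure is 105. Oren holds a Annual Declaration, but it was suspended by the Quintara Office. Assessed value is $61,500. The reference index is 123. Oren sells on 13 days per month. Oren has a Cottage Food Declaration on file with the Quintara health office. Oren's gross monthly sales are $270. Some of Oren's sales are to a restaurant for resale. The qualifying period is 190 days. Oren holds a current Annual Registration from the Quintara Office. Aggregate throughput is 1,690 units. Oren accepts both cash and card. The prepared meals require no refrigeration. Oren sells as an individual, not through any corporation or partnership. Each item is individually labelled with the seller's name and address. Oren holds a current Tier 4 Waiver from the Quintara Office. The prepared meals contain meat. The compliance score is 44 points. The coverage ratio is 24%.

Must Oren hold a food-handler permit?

All of (a)'s requirements are met (a current Provisional Clearance is held; items are individually labelled; the prepared meals are shelf-stable). Turning to paragraph (f): (f) is triggered — the registered capacity is 2,490 units, below the 2,610 units limit. Exception (a) does not apply.
Exception (b) fails — no current Annual Declaration is held.
Exception (c) does not apply: sales are at private events, not a certified farmers' market.
Exception (d) does not apply: gross monthly sales are $270, not below $270.
Exception (e)'s conditions are all satisfied: a Cottage Food Declaration is on file; assessed value is $61,500, less than the $66,000 limit; the reference index is 123, below the 134 limit. Applying paragraphs (j)–(o): (j) is triggered (the compliance score is 44 points, under the 45 points limit), but is displaced by (k): (k) operates against (j): a current Tier 5 Declaration is held. (l) would limit (k) — aggregate throughput is 1,690 units, below the 1,800 units limit — but (m) sets (l) aside: (m) operates — the prepared meals contain meat. (n) applies (a current Annual Registration is held), but yields to (o): (o) operates against (n): some sales are to a restaurant for resale. Exception (e) stands.

No — exception (e) applies; Oren is not required to hold a food-handler permit.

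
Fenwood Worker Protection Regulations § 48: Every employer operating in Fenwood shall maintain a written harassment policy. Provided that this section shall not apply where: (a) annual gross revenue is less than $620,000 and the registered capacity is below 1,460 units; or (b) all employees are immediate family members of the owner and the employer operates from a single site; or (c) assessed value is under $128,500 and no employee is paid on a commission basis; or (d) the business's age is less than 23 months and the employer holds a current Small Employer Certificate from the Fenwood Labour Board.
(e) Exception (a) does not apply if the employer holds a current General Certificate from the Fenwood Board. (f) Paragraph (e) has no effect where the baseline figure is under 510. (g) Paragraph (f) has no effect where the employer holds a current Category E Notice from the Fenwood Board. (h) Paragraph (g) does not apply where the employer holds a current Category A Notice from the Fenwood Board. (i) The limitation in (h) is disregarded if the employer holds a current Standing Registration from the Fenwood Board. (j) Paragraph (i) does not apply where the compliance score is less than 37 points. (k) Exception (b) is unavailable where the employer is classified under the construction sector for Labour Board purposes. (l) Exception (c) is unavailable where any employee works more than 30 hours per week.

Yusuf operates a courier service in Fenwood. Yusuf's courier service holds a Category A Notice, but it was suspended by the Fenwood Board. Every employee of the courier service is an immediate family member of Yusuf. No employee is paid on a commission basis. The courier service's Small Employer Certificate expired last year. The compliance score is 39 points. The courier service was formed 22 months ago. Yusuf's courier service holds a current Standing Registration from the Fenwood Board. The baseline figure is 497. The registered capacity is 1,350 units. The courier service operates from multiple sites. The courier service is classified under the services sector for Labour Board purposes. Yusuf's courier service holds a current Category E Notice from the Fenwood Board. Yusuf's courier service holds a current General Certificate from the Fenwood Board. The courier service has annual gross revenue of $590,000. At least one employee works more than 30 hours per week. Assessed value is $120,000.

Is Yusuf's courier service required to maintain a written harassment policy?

Yes — Yusuf's courier service must maintain a written harassment policy.

Exception (a)'s conditions are all satisfied: annual gross revenue is $590,000, less than the $620,000 limit; the registered capacity is 1,350 units, below the 1,460 units limit. However, paragraphs (e)–(j) must be considered: (e) is engaged — a current General Certificate is held. (f) would limit (e) — the baseline figure is 497, under the 510 limit — but (g) sets (f) aside: (g) operates against (f): a current Category E Notice is held. (h), which would lift (g), does not operate here — the Category A Notice is not current. (a) is therefore removed.
Exception (b) fails — the employer operates from multiple sites.
All of (c)'s requirements are met (assessed value is $120,000, under the $128,500 limit; no employee is paid on commission). However, paragraph (l) must be considered: (l) is engaged — at least one employee exceeds 30 hours/week. So (c) is unavailable.
Exception (d) fails — the Small Employer Certificate has expired.
No exception applies. The general rule governs.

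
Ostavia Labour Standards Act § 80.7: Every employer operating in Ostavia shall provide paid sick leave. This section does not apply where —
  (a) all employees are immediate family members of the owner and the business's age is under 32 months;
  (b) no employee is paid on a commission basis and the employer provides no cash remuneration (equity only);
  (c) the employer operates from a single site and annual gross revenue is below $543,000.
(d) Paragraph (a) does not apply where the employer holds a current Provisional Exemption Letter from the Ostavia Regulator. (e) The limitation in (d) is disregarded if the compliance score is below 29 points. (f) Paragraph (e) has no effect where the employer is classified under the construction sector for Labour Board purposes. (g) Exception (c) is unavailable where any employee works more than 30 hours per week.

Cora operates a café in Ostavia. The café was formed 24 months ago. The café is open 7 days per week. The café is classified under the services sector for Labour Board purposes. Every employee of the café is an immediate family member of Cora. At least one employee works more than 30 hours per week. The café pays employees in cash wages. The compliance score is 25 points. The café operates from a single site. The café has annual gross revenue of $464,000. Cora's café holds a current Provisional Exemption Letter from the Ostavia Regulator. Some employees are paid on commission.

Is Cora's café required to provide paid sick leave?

Exception (a): every employee is an immediate family member; the business's age is 24 months, under the 32 months limit — every condition holds. As to paragraphs (d)–(f): (d) operates (a current Provisional Exemption Letter is held), but is overridden by (e): (e) operates against (d): the compliance score is 25 points, below the 29 points limit. (f), which would lift (e), does not operate here — the café is classified under the services sector. So (a) applies.
Exception (b) requires that no employee is paid on a commission basis; but some employees are paid on commission, so (b) is unavailable.
Exception (c) is satisfied on its face — the employer operates from a single site; annual gross revenue is $464,000, below the $543,000 limit. But: (g) operates against (c): at least one employee exceeds 30 hours/week. (c) is therefore removed.

No — exception (a) applies; Cora's café is not required to provide paid sick leave.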